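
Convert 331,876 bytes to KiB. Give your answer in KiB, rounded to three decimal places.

324.098 KiB

331,876 bytes given.
1 KiB = 1,024 bytes
331,876 / 1,024 = 324.098 KiB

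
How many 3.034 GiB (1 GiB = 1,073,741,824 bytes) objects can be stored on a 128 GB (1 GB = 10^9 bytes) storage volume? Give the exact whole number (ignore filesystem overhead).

39

Capacity: 128 GB = 128,000,000,000 bytes
Per item: 3.034 GiB = 3,257,732,694.016 bytes
⌊128,000,000,000 / 3,257,732,694.016⌋ = 39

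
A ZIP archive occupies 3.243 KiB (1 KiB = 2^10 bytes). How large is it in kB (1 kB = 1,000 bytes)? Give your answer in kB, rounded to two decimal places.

3.243 KiB = 3.243 × 2^10 bytes = 3,320.832 bytes
1 kB = 10^3 bytes = 1,000 bytes
3,320.832 / 1,000 = 3.32 kB

3.32 kB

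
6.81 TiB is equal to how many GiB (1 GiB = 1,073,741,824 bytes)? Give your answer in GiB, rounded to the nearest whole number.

6.81 TiB = 6.81 × 2^40 bytes = 7,487,674,185,154.56 bytes
1 GiB = 1,073,741,824 bytes
7,487,674,185,154.56 / 1,073,741,824 = 6,973 GiB

6,973 GiB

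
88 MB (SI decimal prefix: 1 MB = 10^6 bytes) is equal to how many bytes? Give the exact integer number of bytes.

88,000,000 bytes

88 × 1,000,000 = 88,000,000 bytes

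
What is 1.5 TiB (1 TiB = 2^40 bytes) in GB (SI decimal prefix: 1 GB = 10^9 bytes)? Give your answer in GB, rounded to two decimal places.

1,649.27 GB

1.5 TiB × 1,099,511,627,776 bytes/TiB = 1,649,267,441,664 bytes
1 GB = 10^9 bytes = 1,000,000,000 bytes
1,649,267,441,664 / 1,000,000,000 = 1,649.27 GB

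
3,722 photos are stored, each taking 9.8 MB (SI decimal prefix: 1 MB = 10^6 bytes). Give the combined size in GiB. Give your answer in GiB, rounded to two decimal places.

33.97 GiB

Total = 3,722 × 9.8 MB = 36475.6 MB
= 36475.6 × 1,000,000 bytes = 36,475,600,000 bytes
1 GiB = 1,073,741,824 bytes
36,475,600,000 / 1,073,741,824 = 33.97 GiB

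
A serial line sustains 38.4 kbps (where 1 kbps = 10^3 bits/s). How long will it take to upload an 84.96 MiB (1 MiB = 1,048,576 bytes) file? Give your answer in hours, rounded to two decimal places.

84.96 MiB = 89,087,016.96 bytes = 712,696,135.68 bits
38.4 kbps = 38,400 bits/s
time = 712,696,135.68 / 38,400 = 18,559.7952 s
18,559.7952 s / 3600 = 5.16 hours

5.16 hours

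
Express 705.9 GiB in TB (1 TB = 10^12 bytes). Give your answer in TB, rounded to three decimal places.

0.758 TB

705.9 GiB = 705.9 × 2^30 bytes = 757,954,353,561.6 bytes
1 TB = 10^12 bytes = 1,000,000,000,000 bytes
757,954,353,561.6 / 1,000,000,000,000 = 0.758 TB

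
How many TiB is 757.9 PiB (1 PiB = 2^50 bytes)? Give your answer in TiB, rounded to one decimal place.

776,089.6 TiB

757.9 PiB × 1,125,899,906,842,624 bytes/PiB = 853,319,539,396,024,729.6 bytes
1 TiB = 2^40 bytes = 1,099,511,627,776 bytes
853,319,539,396,024,729.6 / 1,099,511,627,776 = 776,089.6 TiB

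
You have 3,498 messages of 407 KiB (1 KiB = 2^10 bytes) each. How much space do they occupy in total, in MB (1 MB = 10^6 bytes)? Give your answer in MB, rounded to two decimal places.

Total = 3,498 × 407 KiB = 1,423,686 KiB
= 1,423,686 × 1,024 bytes = 1,457,854,464 bytes
1 MB = 1,000,000 bytes
1,457,854,464 / 1,000,000 = 1,457.85 MB

1,457.85 MB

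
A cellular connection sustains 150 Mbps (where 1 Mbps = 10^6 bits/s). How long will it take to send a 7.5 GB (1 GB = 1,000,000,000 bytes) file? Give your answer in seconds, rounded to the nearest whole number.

400 seconds

7.5 GB = 7,500,000,000 bytes = 60,000,000,000 bits
150 Mbps = 150,000,000 bits/s
time = 60,000,000,000 / 150,000,000 = 400 s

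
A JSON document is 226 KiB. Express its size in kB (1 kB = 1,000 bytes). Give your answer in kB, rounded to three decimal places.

226 KiB = 226 × 2^10 bytes = 231,424 bytes
1 kB = 10^3 bytes = 1,000 bytes
231,424 / 1,000 = 231.424 kB

231.424 kB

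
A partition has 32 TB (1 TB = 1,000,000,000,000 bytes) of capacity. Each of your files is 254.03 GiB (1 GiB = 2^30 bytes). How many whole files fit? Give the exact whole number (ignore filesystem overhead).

117

Capacity: 32 TB = 32,000,000,000,000 bytes
Per item: 254.03 GiB = 272,762,635,550.72 bytes
⌊32,000,000,000,000 / 272,762,635,550.72⌋ = 117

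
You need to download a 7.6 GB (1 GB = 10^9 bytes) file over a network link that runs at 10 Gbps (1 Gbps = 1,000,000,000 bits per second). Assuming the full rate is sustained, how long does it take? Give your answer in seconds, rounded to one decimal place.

6.1 seconds

7.6 GB = 7,600,000,000 bytes = 60,800,000,000 bits
10 Gbps = 10,000,000,000 bits/s
time = 60,800,000,000 / 10,000,000,000 = 6.1 s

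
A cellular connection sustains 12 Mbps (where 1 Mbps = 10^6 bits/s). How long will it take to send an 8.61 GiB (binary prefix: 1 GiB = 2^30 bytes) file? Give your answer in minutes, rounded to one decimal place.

102.7 minutes

8.61 GiB = 9,244,917,104.64 bytes = 73,959,336,837.12 bits
12 Mbps = 12,000,000 bits/s
time = 73,959,336,837.12 / 12,000,000 = 6,163.28 s
6,163.28 s / 60 = 102.7 minutes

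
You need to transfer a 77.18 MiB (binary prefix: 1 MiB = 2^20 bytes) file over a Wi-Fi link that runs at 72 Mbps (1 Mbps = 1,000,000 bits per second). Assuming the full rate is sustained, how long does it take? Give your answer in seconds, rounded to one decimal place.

77.18 MiB = 80,929,095.68 bytes = 647,432,765.44 bits
72 Mbps = 72,000,000 bits/s
time = 647,432,765.44 / 72,000,000 = 9.0 s

9.0 seconds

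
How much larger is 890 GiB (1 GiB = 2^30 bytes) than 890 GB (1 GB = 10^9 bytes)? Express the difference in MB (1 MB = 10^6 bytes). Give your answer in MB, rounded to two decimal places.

65,630.22 MB

890 GiB = 890 × 1,073,741,824 = 955,630,223,360 bytes
890 GB = 890 × 1,000,000,000 = 890,000,000,000 bytes
difference = 65,630,223,360 bytes
65,630,223,360 / 1,000,000 = 65,630.22 MB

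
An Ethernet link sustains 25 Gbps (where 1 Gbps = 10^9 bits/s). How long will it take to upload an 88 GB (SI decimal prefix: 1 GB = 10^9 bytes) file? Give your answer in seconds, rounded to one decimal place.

88 GB = 88,000,000,000 bytes = 704,000,000,000 bits
25 Gbps = 25,000,000,000 bits/s
time = 704,000,000,000 / 25,000,000,000 = 28.2 s

28.2 seconds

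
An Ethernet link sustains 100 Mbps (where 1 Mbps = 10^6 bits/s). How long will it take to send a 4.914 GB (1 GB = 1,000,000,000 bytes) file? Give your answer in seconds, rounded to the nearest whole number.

4.914 GB = 4,914,000,000 bytes = 39,312,000,000 bits
100 Mbps = 100,000,000 bits/s
time = 39,312,000,000 / 100,000,000 = 393 s

393 seconds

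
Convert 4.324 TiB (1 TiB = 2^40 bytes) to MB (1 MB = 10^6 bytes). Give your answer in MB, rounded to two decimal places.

4,754,288.28 MB

4.324 TiB × 1,099,511,627,776 bytes/TiB = 4,754,288,278,503.424 bytes
1 MB = 1,000,000 bytes
4,754,288,278,503.424 / 1,000,000 = 4,754,288.28 MB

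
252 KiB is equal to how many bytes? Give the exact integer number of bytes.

252 × 1,024 = 258,048 bytes  (1 KiB = 2^10 bytes)

258,048 bytes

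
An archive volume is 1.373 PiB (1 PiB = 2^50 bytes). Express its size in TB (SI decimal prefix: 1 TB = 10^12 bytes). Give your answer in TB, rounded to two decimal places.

1.373 PiB × 1,125,899,906,842,624 bytes/PiB = 1,545,860,572,094,922.752 bytes
1 TB = 10^12 bytes = 1,000,000,000,000 bytes
1,545,860,572,094,922.752 / 1,000,000,000,000 = 1,545.86 TB

1,545.86 TB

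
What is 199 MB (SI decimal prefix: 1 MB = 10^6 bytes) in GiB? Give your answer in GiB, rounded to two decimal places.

0.19 GiB

199 MB × 1,000,000 bytes/MB = 199,000,000 bytes
1 GiB = 2^30 bytes = 1,073,741,824 bytes
199,000,000 / 1,073,741,824 = 0.19 GiB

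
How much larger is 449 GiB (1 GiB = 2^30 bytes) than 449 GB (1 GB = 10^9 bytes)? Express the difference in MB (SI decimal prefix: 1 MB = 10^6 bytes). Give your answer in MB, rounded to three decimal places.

449 GiB = 449 × 1,073,741,824 = 482,110,078,976 bytes
449 GB = 449 × 1,000,000,000 = 449,000,000,000 bytes
difference = 33,110,078,976 bytes
33,110,078,976 / 1,000,000 = 33,110.079 MB

33,110.079 MB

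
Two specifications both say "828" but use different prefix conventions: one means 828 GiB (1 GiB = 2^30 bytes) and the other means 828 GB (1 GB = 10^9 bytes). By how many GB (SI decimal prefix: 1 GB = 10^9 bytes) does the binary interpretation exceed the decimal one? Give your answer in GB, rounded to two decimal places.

828 GiB = 828 × 1,073,741,824 = 889,058,230,272 bytes
828 GB = 828 × 1,000,000,000 = 828,000,000,000 bytes
difference = 61,058,230,272 bytes
61,058,230,272 / 1,000,000,000 = 61.06 GB

61.06 GB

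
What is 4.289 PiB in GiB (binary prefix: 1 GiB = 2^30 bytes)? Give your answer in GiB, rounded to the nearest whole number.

4.289 PiB × 1,125,899,906,842,624 bytes/PiB = 4,828,984,700,448,014.336 bytes
1 GiB = 2^30 bytes = 1,073,741,824 bytes
4,828,984,700,448,014.336 / 1,073,741,824 = 4,497,342 GiB

4,497,342 GiB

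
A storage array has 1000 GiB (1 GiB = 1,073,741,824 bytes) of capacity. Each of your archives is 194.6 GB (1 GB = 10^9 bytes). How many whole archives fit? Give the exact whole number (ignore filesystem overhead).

5

Capacity: 1000 GiB = 1,073,741,824,000 bytes
Per item: 194.6 GB = 194,600,000,000 bytes
⌊1,073,741,824,000 / 194,600,000,000⌋ = 5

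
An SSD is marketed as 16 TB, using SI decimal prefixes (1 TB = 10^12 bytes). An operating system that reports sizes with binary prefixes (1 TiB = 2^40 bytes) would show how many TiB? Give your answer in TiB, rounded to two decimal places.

16 TB × 1,000,000,000,000 bytes/TB = 16,000,000,000,000 bytes
1 TiB = 2^40 bytes = 1,099,511,627,776 bytes
16,000,000,000,000 / 1,099,511,627,776 = 14.55 TiB

14.55 TiB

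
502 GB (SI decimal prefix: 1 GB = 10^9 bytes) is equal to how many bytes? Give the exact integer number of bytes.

502 × 1,000,000,000 = 502,000,000,000 bytes  (1 GB = 10^9 bytes)

502,000,000,000 bytes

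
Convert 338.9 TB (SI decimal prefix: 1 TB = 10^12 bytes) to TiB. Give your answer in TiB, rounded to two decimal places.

338.9 TB = 338.9 × 10^12 bytes = 338,900,000,000,000 bytes
1 TiB = 1,099,511,627,776 bytes
338,900,000,000,000 / 1,099,511,627,776 = 308.23 TiB

308.23 TiB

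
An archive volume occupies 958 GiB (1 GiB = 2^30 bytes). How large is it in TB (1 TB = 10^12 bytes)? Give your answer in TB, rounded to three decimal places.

958 GiB × 1,073,741,824 bytes/GiB = 1,028,644,667,392 bytes
1 TB = 10^12 bytes = 1,000,000,000,000 bytes
1,028,644,667,392 / 1,000,000,000,000 = 1.029 TB

1.029 TB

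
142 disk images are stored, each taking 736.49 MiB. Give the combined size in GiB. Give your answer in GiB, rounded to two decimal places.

Total = 142 × 736.49 MiB = 104581.58 MiB
= 104581.58 × 1,048,576 bytes = 109,661,734,830.08 bytes
1 GiB = 1,073,741,824 bytes
109,661,734,830.08 / 1,073,741,824 = 102.13 GiB

102.13 GiB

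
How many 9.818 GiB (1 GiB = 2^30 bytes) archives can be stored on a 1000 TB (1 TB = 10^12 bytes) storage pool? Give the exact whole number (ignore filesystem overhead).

Capacity: 1000 TB = 1,000,000,000,000,000 bytes
Per item: 9.818 GiB = 10,541,997,228.032 bytes
⌊1,000,000,000,000,000 / 10,541,997,228.032⌋ = 94,858

94,858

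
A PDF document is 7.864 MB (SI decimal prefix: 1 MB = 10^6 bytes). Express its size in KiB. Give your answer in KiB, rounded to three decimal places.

7,679.688 KiB

7.864 MB = 7.864 × 10^6 bytes = 7,864,000 bytes
1 KiB = 1,024 bytes
7,864,000 / 1,024 = 7,679.688 KiB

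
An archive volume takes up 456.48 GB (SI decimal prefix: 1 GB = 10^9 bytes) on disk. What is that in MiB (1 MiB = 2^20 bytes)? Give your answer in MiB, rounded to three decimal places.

456.48 GB = 456.48 × 10^9 bytes = 456,480,000,000 bytes
1 MiB = 1,048,576 bytes
456,480,000,000 / 1,048,576 = 435,333.252 MiB

435,333.252 MiB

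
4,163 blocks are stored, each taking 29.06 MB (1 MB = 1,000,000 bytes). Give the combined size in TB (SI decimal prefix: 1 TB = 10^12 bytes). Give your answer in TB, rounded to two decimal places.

Total = 4,163 × 29.06 MB = 120976.78 MB
= 120976.78 × 1,000,000 bytes = 120,976,780,000 bytes
1 TB = 1,000,000,000,000 bytes
120,976,780,000 / 1,000,000,000,000 = 0.12 TB

0.12 TB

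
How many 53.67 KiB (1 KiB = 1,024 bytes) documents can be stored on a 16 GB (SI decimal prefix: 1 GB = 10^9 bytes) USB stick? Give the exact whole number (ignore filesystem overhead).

Capacity: 16 GB = 16,000,000,000 bytes
Per item: 53.67 KiB = 54,958.08 bytes
⌊16,000,000,000 / 54,958.08⌋ = 291,130

291,130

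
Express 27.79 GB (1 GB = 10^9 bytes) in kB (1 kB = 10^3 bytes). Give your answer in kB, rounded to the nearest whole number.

27.79 GB × 1,000,000,000 bytes/GB = 27,790,000,000 bytes
1 kB = 1,000 bytes
27,790,000,000 / 1,000 = 27,790,000 kB

27,790,000 kB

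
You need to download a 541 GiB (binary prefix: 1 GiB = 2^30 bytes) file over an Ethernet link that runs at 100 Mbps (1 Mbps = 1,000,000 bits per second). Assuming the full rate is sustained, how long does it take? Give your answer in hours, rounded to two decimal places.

541 GiB = 580,894,326,784 bytes = 4,647,154,614,272 bits
100 Mbps = 100,000,000 bits/s
time = 4,647,154,614,272 / 100,000,000 = 46,471.5461 s
46,471.5461 s / 3600 = 12.91 hours

12.91 hours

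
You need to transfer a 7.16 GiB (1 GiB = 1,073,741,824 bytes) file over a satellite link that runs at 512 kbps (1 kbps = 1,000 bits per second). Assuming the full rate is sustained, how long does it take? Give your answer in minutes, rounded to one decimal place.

7.16 GiB = 7,687,991,459.84 bytes = 61,503,931,678.72 bits
512 kbps = 512,000 bits/s
time = 61,503,931,678.72 / 512,000 = 120,124.87 s
120,124.87 s / 60 = 2,002.1 minutes

2,002.1 minutes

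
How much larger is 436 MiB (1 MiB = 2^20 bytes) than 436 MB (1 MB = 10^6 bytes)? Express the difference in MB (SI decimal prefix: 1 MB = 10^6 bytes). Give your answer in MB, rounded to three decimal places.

21.179 MB

436 MiB = 436 × 1,048,576 = 457,179,136 bytes
436 MB = 436 × 1,000,000 = 436,000,000 bytes
difference = 21,179,136 bytes
21,179,136 / 1,000,000 = 21.179 MB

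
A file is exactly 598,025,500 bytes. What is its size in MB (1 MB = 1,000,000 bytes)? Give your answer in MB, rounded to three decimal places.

598,025,500 bytes given.
1 MB = 10^6 bytes = 1,000,000 bytes
598,025,500 / 1,000,000 = 598.026 MB

598.026 MB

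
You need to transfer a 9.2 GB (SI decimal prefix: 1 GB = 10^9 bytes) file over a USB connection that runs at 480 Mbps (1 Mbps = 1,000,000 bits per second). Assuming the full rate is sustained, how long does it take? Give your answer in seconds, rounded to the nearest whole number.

153 seconds

9.2 GB = 9,200,000,000 bytes = 73,600,000,000 bits
480 Mbps = 480,000,000 bits/s
time = 73,600,000,000 / 480,000,000 = 153 s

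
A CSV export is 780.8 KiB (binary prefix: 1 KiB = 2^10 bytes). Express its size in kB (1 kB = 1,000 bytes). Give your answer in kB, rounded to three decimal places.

799.539 kB

780.8 KiB = 780.8 × 2^10 bytes = 799,539.2 bytes
1 kB = 1,000 bytes
799,539.2 / 1,000 = 799.539 kB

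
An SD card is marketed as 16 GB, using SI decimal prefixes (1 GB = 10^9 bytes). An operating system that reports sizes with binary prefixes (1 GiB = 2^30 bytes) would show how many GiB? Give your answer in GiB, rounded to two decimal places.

16 GB = 16 × 10^9 bytes = 16,000,000,000 bytes
1 GiB = 1,073,741,824 bytes
16,000,000,000 / 1,073,741,824 = 14.90 GiB

14.90 GiB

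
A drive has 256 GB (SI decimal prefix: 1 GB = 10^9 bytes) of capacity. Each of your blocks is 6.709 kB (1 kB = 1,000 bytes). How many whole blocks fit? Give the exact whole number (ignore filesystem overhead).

38,157,698

Capacity: 256 GB = 256,000,000,000 bytes
Per item: 6.709 kB = 6,709 bytes
⌊256,000,000,000 / 6,709⌋ = 38,157,698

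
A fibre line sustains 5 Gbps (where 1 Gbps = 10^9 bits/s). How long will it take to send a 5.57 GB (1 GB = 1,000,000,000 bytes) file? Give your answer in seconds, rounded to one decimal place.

8.9 seconds

5.57 GB = 5,570,000,000 bytes = 44,560,000,000 bits
5 Gbps = 5,000,000,000 bits/s
time = 44,560,000,000 / 5,000,000,000 = 8.9 s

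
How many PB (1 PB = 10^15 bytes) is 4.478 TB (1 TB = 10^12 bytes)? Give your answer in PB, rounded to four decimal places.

4.478 TB = 4.478 × 10^12 bytes = 4,478,000,000,000 bytes
1 PB = 1,000,000,000,000,000 bytes
4,478,000,000,000 / 1,000,000,000,000,000 = 0.0045 PB

0.0045 PB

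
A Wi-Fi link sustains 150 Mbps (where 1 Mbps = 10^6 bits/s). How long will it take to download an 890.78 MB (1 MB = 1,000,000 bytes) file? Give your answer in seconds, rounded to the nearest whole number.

890.78 MB = 890,780,000 bytes = 7,126,240,000 bits
150 Mbps = 150,000,000 bits/s
time = 7,126,240,000 / 150,000,000 = 48 s

48 seconds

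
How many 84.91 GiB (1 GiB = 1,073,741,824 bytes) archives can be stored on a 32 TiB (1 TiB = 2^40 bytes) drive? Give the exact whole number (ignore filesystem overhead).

Capacity: 32 TiB = 35,184,372,088,832 bytes
Per item: 84.91 GiB = 91,171,418,275.84 bytes
⌊35,184,372,088,832 / 91,171,418,275.84⌋ = 385

385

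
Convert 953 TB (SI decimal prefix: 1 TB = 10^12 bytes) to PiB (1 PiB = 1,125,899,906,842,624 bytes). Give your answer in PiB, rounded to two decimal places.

953 TB = 953 × 10^12 bytes = 953,000,000,000,000 bytes
1 PiB = 1,125,899,906,842,624 bytes
953,000,000,000,000 / 1,125,899,906,842,624 = 0.85 PiB

0.85 PiB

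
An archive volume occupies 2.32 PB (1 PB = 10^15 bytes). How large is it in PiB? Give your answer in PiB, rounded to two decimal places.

2.06 PiB

2.32 PB × 1,000,000,000,000,000 bytes/PB = 2,320,000,000,000,000 bytes
1 PiB = 2^50 bytes = 1,125,899,906,842,624 bytes
2,320,000,000,000,000 / 1,125,899,906,842,624 = 2.06 PiB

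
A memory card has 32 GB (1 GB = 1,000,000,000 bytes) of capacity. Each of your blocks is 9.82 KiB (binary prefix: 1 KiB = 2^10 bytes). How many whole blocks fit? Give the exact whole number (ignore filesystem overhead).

Capacity: 32 GB = 32,000,000,000 bytes
Per item: 9.82 KiB = 10,055.68 bytes
⌊32,000,000,000 / 10,055.68⌋ = 3,182,281

3,182,281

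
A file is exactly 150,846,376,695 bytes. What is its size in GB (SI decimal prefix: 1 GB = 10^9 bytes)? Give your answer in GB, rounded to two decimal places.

150.85 GB

150,846,376,695 bytes given.
1 GB = 1,000,000,000 bytes
150,846,376,695 / 1,000,000,000 = 150.85 GB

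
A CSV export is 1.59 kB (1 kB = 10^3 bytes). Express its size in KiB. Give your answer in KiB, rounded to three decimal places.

1.553 KiB

1.59 kB × 1,000 bytes/kB = 1,590 bytes
1 KiB = 2^10 bytes = 1,024 bytes
1,590 / 1,024 = 1.553 KiB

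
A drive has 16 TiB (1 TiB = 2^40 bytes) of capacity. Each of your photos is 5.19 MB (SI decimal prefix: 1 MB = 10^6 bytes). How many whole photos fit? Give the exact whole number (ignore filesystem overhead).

3,389,631

Capacity: 16 TiB = 17,592,186,044,416 bytes
Per item: 5.19 MB = 5,190,000 bytes
⌊17,592,186,044,416 / 5,190,000⌋ = 3,389,631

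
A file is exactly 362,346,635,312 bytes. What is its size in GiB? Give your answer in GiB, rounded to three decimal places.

337.462 GiB

362,346,635,312 bytes given.
1 GiB = 1,073,741,824 bytes
362,346,635,312 / 1,073,741,824 = 337.462 GiB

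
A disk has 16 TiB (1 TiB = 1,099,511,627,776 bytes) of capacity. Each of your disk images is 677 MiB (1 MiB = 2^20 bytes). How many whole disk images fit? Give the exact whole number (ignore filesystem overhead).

Capacity: 16 TiB = 17,592,186,044,416 bytes
Per item: 677 MiB = 709,885,952 bytes
⌊17,592,186,044,416 / 709,885,952⌋ = 24,781

24,781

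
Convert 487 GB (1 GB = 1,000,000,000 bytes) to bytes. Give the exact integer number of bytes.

487 × 1,000,000,000 = 487,000,000,000 bytes  (1 GB = 10^9 bytes)

487,000,000,000 bytes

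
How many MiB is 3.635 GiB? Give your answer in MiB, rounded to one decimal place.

3,722.2 MiB

3.635 GiB × 1,073,741,824 bytes/GiB = 3,903,051,530.24 bytes
1 MiB = 2^20 bytes = 1,048,576 bytes
3,903,051,530.24 / 1,048,576 = 3,722.2 MiB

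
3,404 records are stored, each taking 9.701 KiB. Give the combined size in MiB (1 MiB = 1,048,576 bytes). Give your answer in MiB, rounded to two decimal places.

32.25 MiB

Total = 3,404 × 9.701 KiB = 33022.204 KiB
= 33022.204 × 1,024 bytes = 33,814,736.896 bytes
1 MiB = 1,048,576 bytes
33,814,736.896 / 1,048,576 = 32.25 MiB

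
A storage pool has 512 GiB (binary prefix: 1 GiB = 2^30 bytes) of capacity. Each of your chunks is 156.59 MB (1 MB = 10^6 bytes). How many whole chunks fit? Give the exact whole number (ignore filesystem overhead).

Capacity: 512 GiB = 549,755,813,888 bytes
Per item: 156.59 MB = 156,590,000 bytes
⌊549,755,813,888 / 156,590,000⌋ = 3,510

3,510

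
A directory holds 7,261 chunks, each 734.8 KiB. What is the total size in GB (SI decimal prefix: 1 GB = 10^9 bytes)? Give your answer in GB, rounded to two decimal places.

Total = 7,261 × 734.8 KiB = 5335382.8 KiB
= 5335382.8 × 1,024 bytes = 5,463,431,987.2 bytes
1 GB = 1,000,000,000 bytes
5,463,431,987.2 / 1,000,000,000 = 5.46 GB

5.46 GB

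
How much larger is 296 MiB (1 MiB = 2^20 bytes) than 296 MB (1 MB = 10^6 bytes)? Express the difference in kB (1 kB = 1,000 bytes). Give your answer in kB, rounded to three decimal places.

296 MiB = 296 × 1,048,576 = 310,378,496 bytes
296 MB = 296 × 1,000,000 = 296,000,000 bytes
difference = 14,378,496 bytes
14,378,496 / 1,000 = 14,378.496 kB

14,378.496 kB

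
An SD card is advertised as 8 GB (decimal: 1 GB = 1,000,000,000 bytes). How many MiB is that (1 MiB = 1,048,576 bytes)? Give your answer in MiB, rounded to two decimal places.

7,629.39 MiB

8 GB × 1,000,000,000 bytes/GB = 8,000,000,000 bytes
1 MiB = 2^20 bytes = 1,048,576 bytes
8,000,000,000 / 1,048,576 = 7,629.39 MiB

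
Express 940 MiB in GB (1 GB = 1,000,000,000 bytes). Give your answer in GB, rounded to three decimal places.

0.986 GB

940 MiB = 940 × 2^20 bytes = 985,661,440 bytes
1 GB = 1,000,000,000 bytes
985,661,440 / 1,000,000,000 = 0.986 GB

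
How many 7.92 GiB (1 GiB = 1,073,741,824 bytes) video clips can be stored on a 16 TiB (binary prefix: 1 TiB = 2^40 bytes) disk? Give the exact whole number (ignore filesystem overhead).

Capacity: 16 TiB = 17,592,186,044,416 bytes
Per item: 7.92 GiB = 8,504,035,246.08 bytes
⌊17,592,186,044,416 / 8,504,035,246.08⌋ = 2,068

2,068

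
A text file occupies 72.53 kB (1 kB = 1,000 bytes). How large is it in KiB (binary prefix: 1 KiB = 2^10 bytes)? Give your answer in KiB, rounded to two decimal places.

72.53 kB = 72.53 × 10^3 bytes = 72,530 bytes
1 KiB = 1,024 bytes
72,530 / 1,024 = 70.83 KiB

70.83 KiB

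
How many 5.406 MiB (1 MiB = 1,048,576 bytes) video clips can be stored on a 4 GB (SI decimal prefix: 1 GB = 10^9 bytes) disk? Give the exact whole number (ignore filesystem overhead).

Capacity: 4 GB = 4,000,000,000 bytes
Per item: 5.406 MiB = 5,668,601.856 bytes
⌊4,000,000,000 / 5,668,601.856⌋ = 705

705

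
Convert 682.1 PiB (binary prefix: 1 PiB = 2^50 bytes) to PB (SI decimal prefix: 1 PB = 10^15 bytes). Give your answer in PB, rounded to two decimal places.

682.1 PiB = 682.1 × 2^50 bytes = 767,976,326,457,353,830.4 bytes
1 PB = 10^15 bytes = 1,000,000,000,000,000 bytes
767,976,326,457,353,830.4 / 1,000,000,000,000,000 = 767.98 PB

767.98 PB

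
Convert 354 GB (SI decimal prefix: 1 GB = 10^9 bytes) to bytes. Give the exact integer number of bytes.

354 × 1,000,000,000 = 354,000,000,000 bytes  (1 GB = 10^9 bytes)

354,000,000,000 bytes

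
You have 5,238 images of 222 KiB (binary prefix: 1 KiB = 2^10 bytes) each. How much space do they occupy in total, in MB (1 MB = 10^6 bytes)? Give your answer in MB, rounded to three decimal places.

1,190.744 MB

Total = 5,238 × 222 KiB = 1,162,836 KiB
= 1,162,836 × 1,024 bytes = 1,190,744,064 bytes
1 MB = 1,000,000 bytes
1,190,744,064 / 1,000,000 = 1,190.744 MB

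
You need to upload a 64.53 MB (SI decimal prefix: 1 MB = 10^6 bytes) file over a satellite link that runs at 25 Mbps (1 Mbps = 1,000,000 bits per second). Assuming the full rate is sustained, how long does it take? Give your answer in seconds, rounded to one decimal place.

20.6 seconds

64.53 MB = 64,530,000 bytes = 516,240,000 bits
25 Mbps = 25,000,000 bits/s
time = 516,240,000 / 25,000,000 = 20.6 s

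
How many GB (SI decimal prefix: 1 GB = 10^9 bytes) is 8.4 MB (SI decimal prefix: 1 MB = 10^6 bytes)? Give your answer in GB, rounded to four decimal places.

8.4 MB = 8.4 × 10^6 bytes = 8,400,000 bytes
1 GB = 1,000,000,000 bytes
8,400,000 / 1,000,000,000 = 0.0084 GB

0.0084 GB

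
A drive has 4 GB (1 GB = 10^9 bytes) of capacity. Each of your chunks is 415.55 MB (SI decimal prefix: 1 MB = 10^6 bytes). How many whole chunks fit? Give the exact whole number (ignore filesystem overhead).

Capacity: 4 GB = 4,000,000,000 bytes
Per item: 415.55 MB = 415,550,000 bytes
⌊4,000,000,000 / 415,550,000⌋ = 9

9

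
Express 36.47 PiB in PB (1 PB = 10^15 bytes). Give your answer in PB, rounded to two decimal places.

41.06 PB

36.47 PiB × 1,125,899,906,842,624 bytes/PiB = 41,061,569,602,550,497.28 bytes
1 PB = 10^15 bytes = 1,000,000,000,000,000 bytes
41,061,569,602,550,497.28 / 1,000,000,000,000,000 = 41.06 PB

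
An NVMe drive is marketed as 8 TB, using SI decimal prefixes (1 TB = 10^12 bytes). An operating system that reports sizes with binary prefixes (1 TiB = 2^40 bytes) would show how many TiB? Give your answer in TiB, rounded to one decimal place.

8 TB = 8 × 10^12 bytes = 8,000,000,000,000 bytes
1 TiB = 1,099,511,627,776 bytes
8,000,000,000,000 / 1,099,511,627,776 = 7.3 TiB

7.3 TiB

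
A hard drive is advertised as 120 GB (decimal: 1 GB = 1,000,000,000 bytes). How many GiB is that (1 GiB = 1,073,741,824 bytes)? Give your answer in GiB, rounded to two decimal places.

120 GB = 120 × 10^9 bytes = 120,000,000,000 bytes
1 GiB = 1,073,741,824 bytes
120,000,000,000 / 1,073,741,824 = 111.76 GiB

111.76 GiB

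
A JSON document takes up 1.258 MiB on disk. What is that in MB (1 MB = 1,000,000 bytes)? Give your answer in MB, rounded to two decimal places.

1.32 MB

1.258 MiB = 1.258 × 2^20 bytes = 1,319,108.608 bytes
1 MB = 1,000,000 bytes
1,319,108.608 / 1,000,000 = 1.32 MB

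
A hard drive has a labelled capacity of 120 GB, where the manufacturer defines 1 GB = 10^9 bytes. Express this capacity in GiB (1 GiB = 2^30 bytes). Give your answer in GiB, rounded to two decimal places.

111.76 GiB

120 GB = 120 × 10^9 bytes = 120,000,000,000 bytes
1 GiB = 2^30 bytes = 1,073,741,824 bytes
120,000,000,000 / 1,073,741,824 = 111.76 GiB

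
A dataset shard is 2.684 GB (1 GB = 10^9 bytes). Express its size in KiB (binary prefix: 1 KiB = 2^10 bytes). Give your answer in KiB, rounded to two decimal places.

2,621,093.75 KiB

2.684 GB × 1,000,000,000 bytes/GB = 2,684,000,000 bytes
1 KiB = 1,024 bytes
2,684,000,000 / 1,024 = 2,621,093.75 KiB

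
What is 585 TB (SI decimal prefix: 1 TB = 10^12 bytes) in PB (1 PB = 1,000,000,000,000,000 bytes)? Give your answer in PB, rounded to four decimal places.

0.5850 PB

585 TB = 585 × 10^12 bytes = 585,000,000,000,000 bytes
1 PB = 1,000,000,000,000,000 bytes
585,000,000,000,000 / 1,000,000,000,000,000 = 0.5850 PB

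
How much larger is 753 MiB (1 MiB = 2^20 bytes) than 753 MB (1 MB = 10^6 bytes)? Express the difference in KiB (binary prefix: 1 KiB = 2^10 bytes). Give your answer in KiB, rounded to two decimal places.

753 MiB = 753 × 1,048,576 = 789,577,728 bytes
753 MB = 753 × 1,000,000 = 753,000,000 bytes
difference = 36,577,728 bytes
36,577,728 / 1,024 = 35,720.44 KiB

35,720.44 KiB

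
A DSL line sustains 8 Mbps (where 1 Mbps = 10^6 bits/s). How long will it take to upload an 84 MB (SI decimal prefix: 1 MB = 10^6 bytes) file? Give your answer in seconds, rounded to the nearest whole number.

84 seconds

84 MB = 84,000,000 bytes = 672,000,000 bits
8 Mbps = 8,000,000 bits/s
time = 672,000,000 / 8,000,000 = 84 s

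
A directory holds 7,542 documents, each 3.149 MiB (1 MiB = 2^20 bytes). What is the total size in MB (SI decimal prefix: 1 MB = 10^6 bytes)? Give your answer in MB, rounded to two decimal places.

24,903.43 MB

Total = 7,542 × 3.149 MiB = 23749.758 MiB
= 23749.758 × 1,048,576 bytes = 24,903,426,244.608 bytes
1 MB = 1,000,000 bytes
24,903,426,244.608 / 1,000,000 = 24,903.43 MB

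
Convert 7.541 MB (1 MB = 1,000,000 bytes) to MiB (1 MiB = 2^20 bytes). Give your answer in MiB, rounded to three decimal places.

7.192 MiB

7.541 MB = 7.541 × 10^6 bytes = 7,541,000 bytes
1 MiB = 2^20 bytes = 1,048,576 bytes
7,541,000 / 1,048,576 = 7.192 MiB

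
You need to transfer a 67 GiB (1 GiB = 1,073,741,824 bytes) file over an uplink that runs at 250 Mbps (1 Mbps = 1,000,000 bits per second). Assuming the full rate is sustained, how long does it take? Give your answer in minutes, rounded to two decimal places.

38.37 minutes

67 GiB = 71,940,702,208 bytes = 575,525,617,664 bits
250 Mbps = 250,000,000 bits/s
time = 575,525,617,664 / 250,000,000 = 2,302.102 s
2,302.102 s / 60 = 38.37 minutes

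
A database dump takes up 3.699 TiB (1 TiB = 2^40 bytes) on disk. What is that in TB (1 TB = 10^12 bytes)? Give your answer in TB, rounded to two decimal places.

3.699 TiB × 1,099,511,627,776 bytes/TiB = 4,067,093,511,143.424 bytes
1 TB = 1,000,000,000,000 bytes
4,067,093,511,143.424 / 1,000,000,000,000 = 4.07 TB

4.07 TB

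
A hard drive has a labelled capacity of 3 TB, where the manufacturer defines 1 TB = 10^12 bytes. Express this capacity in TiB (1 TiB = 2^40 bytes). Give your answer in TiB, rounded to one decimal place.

3 TB × 1,000,000,000,000 bytes/TB = 3,000,000,000,000 bytes
1 TiB = 2^40 bytes = 1,099,511,627,776 bytes
3,000,000,000,000 / 1,099,511,627,776 = 2.7 TiB

2.7 TiB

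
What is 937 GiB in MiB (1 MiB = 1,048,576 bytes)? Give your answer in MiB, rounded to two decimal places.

959,488.00 MiB

937 GiB × 1,073,741,824 bytes/GiB = 1,006,096,089,088 bytes
1 MiB = 1,048,576 bytes
1,006,096,089,088 / 1,048,576 = 959,488.00 MiB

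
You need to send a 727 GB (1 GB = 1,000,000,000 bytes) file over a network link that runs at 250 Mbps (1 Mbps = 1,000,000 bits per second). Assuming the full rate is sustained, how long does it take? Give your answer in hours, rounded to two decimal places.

6.46 hours

727 GB = 727,000,000,000 bytes = 5,816,000,000,000 bits
250 Mbps = 250,000,000 bits/s
time = 5,816,000,000,000 / 250,000,000 = 23,264.0000 s
23,264.0000 s / 3600 = 6.46 hours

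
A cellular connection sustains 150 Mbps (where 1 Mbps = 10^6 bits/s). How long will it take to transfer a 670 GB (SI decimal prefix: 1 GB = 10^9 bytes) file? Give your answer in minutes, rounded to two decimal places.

595.56 minutes

670 GB = 670,000,000,000 bytes = 5,360,000,000,000 bits
150 Mbps = 150,000,000 bits/s
time = 5,360,000,000,000 / 150,000,000 = 35,733.333 s
35,733.333 s / 60 = 595.56 minutes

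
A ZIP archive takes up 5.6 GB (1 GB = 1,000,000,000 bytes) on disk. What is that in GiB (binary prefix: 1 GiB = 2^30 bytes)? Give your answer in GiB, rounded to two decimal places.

5.22 GiB

5.6 GB × 1,000,000,000 bytes/GB = 5,600,000,000 bytes
1 GiB = 1,073,741,824 bytes
5,600,000,000 / 1,073,741,824 = 5.22 GiB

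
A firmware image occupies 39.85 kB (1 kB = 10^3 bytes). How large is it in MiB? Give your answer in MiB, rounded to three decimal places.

39.85 kB = 39.85 × 10^3 bytes = 39,850 bytes
1 MiB = 1,048,576 bytes
39,850 / 1,048,576 = 0.038 MiB

0.038 MiB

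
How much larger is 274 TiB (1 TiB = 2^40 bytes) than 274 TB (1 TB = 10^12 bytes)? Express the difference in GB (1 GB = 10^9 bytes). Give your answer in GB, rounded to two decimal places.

27,266.19 GB

274 TiB = 274 × 1,099,511,627,776 = 301,266,186,010,624 bytes
274 TB = 274 × 1,000,000,000,000 = 274,000,000,000,000 bytes
difference = 27,266,186,010,624 bytes
27,266,186,010,624 / 1,000,000,000 = 27,266.19 GB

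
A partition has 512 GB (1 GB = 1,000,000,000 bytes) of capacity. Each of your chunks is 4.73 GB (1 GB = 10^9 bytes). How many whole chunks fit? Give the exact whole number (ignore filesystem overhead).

108

Capacity: 512 GB = 512,000,000,000 bytes
Per item: 4.73 GB = 4,730,000,000 bytes
⌊512,000,000,000 / 4,730,000,000⌋ = 108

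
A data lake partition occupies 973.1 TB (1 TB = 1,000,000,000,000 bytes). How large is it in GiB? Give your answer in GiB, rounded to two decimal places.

973.1 TB × 1,000,000,000,000 bytes/TB = 973,100,000,000,000 bytes
1 GiB = 2^30 bytes = 1,073,741,824 bytes
973,100,000,000,000 / 1,073,741,824 = 906,270.00 GiB

906,270.00 GiB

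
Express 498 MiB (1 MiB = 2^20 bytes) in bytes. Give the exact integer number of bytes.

522,190,848 bytes

498 × 1,048,576 = 522,190,848 bytes  (1 MiB = 2^20 bytes)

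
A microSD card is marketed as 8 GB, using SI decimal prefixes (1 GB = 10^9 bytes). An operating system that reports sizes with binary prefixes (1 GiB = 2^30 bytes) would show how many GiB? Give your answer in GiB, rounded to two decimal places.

7.45 GiB

8 GB × 1,000,000,000 bytes/GB = 8,000,000,000 bytes
1 GiB = 1,073,741,824 bytes
8,000,000,000 / 1,073,741,824 = 7.45 GiB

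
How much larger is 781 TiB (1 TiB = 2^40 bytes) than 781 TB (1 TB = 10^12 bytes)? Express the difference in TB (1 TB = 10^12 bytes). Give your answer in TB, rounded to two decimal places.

77.72 TB

781 TiB = 781 × 1,099,511,627,776 = 858,718,581,293,056 bytes
781 TB = 781 × 1,000,000,000,000 = 781,000,000,000,000 bytes
difference = 77,718,581,293,056 bytes
77,718,581,293,056 / 1,000,000,000,000 = 77.72 TB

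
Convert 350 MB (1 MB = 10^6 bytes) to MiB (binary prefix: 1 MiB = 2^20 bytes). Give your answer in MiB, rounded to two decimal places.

333.79 MiB

350 MB × 1,000,000 bytes/MB = 350,000,000 bytes
1 MiB = 2^20 bytes = 1,048,576 bytes
350,000,000 / 1,048,576 = 333.79 MiB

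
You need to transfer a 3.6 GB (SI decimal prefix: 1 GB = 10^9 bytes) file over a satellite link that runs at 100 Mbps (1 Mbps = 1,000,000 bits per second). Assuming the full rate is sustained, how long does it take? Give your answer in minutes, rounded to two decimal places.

4.80 minutes

3.6 GB = 3,600,000,000 bytes = 28,800,000,000 bits
100 Mbps = 100,000,000 bits/s
time = 28,800,000,000 / 100,000,000 = 288.000 s
288.000 s / 60 = 4.80 minutes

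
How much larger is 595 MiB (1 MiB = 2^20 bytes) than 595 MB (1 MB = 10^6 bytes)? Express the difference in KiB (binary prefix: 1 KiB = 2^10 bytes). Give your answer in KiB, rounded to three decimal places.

28,225.313 KiB

595 MiB = 595 × 1,048,576 = 623,902,720 bytes
595 MB = 595 × 1,000,000 = 595,000,000 bytes
difference = 28,902,720 bytes
28,902,720 / 1,024 = 28,225.313 KiB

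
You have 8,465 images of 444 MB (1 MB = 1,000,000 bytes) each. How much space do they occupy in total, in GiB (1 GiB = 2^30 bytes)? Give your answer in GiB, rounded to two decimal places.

3,500.34 GiB

Total = 8,465 × 444 MB = 3,758,460 MB
= 3,758,460 × 1,000,000 bytes = 3,758,460,000,000 bytes
1 GiB = 1,073,741,824 bytes
3,758,460,000,000 / 1,073,741,824 = 3,500.34 GiB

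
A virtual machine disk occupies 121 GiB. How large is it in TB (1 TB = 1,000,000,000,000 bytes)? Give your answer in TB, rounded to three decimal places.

0.130 TB

121 GiB × 1,073,741,824 bytes/GiB = 129,922,760,704 bytes
1 TB = 10^12 bytes = 1,000,000,000,000 bytes
129,922,760,704 / 1,000,000,000,000 = 0.130 TB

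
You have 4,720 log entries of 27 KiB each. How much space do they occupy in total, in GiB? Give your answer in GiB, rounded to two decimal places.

Total = 4,720 × 27 KiB = 127,440 KiB
= 127,440 × 1,024 bytes = 130,498,560 bytes
1 GiB = 1,073,741,824 bytes
130,498,560 / 1,073,741,824 = 0.12 GiB

0.12 GiB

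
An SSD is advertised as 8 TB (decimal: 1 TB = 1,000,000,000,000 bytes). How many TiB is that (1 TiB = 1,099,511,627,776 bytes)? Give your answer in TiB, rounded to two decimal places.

7.28 TiB

8 TB = 8 × 10^12 bytes = 8,000,000,000,000 bytes
1 TiB = 1,099,511,627,776 bytes
8,000,000,000,000 / 1,099,511,627,776 = 7.28 TiB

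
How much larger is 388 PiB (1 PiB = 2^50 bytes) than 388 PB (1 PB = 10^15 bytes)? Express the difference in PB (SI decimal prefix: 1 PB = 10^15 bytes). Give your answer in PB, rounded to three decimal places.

48.849 PB

388 PiB = 388 × 1,125,899,906,842,624 = 436,849,163,854,938,112 bytes
388 PB = 388 × 1,000,000,000,000,000 = 388,000,000,000,000,000 bytes
difference = 48,849,163,854,938,112 bytes
48,849,163,854,938,112 / 1,000,000,000,000,000 = 48.849 PB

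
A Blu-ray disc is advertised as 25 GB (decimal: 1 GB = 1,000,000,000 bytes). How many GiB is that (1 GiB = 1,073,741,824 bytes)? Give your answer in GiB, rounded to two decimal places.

23.28 GiB

25 GB × 1,000,000,000 bytes/GB = 25,000,000,000 bytes
1 GiB = 2^30 bytes = 1,073,741,824 bytes
25,000,000,000 / 1,073,741,824 = 23.28 GiB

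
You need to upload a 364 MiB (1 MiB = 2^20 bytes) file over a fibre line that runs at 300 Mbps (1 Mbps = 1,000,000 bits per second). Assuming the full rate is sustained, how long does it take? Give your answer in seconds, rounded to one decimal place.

364 MiB = 381,681,664 bytes = 3,053,453,312 bits
300 Mbps = 300,000,000 bits/s
time = 3,053,453,312 / 300,000,000 = 10.2 s

10.2 seconds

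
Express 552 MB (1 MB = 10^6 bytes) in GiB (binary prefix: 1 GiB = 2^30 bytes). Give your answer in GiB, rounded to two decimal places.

552 MB × 1,000,000 bytes/MB = 552,000,000 bytes
1 GiB = 2^30 bytes = 1,073,741,824 bytes
552,000,000 / 1,073,741,824 = 0.51 GiB

0.51 GiB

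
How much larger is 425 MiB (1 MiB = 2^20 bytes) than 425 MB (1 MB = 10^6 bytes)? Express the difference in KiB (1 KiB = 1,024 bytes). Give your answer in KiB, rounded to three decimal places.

425 MiB = 425 × 1,048,576 = 445,644,800 bytes
425 MB = 425 × 1,000,000 = 425,000,000 bytes
difference = 20,644,800 bytes
20,644,800 / 1,024 = 20,160.938 KiB

20,160.938 KiB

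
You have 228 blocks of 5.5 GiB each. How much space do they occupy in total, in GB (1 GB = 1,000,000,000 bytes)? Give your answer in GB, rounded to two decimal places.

1,346.47 GB

Total = 228 × 5.5 GiB = 1254 GiB
= 1254 × 1,073,741,824 bytes = 1,346,472,247,296 bytes
1 GB = 1,000,000,000 bytes
1,346,472,247,296 / 1,000,000,000 = 1,346.47 GB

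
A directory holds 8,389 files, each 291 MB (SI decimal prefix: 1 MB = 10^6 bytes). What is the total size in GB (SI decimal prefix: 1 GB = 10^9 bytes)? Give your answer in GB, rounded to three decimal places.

Total = 8,389 × 291 MB = 2,441,199 MB
= 2,441,199 × 1,000,000 bytes = 2,441,199,000,000 bytes
1 GB = 1,000,000,000 bytes
2,441,199,000,000 / 1,000,000,000 = 2,441.199 GB

2,441.199 GB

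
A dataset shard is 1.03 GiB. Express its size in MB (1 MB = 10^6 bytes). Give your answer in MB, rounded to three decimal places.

1.03 GiB = 1.03 × 2^30 bytes = 1,105,954,078.72 bytes
1 MB = 1,000,000 bytes
1,105,954,078.72 / 1,000,000 = 1,105.954 MB

1,105.954 MB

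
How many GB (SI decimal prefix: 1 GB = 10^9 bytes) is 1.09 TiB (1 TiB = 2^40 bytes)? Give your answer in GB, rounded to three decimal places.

1.09 TiB = 1.09 × 2^40 bytes = 1,198,467,674,275.84 bytes
1 GB = 10^9 bytes = 1,000,000,000 bytes
1,198,467,674,275.84 / 1,000,000,000 = 1,198.468 GB

1,198.468 GB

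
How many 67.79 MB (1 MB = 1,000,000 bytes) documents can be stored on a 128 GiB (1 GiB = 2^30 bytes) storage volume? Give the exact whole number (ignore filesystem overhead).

Capacity: 128 GiB = 137,438,953,472 bytes
Per item: 67.79 MB = 67,790,000 bytes
⌊137,438,953,472 / 67,790,000⌋ = 2,027

2,027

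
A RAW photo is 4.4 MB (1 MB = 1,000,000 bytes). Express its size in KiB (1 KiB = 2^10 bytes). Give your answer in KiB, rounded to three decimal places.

4,296.875 KiB

4.4 MB × 1,000,000 bytes/MB = 4,400,000 bytes
1 KiB = 1,024 bytes
4,400,000 / 1,024 = 4,296.875 KiB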